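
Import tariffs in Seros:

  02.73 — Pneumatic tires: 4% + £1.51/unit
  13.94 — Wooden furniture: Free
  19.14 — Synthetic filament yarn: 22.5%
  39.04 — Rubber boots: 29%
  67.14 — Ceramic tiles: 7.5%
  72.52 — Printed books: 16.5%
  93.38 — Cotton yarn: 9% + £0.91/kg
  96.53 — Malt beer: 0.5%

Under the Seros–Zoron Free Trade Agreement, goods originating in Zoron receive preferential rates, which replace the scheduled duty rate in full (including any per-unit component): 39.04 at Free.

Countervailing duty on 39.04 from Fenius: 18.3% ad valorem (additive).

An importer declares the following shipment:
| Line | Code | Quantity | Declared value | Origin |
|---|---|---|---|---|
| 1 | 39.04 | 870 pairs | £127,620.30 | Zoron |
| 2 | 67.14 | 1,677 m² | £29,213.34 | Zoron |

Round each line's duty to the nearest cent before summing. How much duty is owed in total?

£2,191.00

Line 1 (39.04, Zoron, 870 pairs, £127,620.30):
Base rate for 39.04 is 29%.
Origin Zoron qualifies under the Seros–Zoron agreement and 39.04 is covered: preferential rate Free applies instead.
The additional-duty order on 39.04 targets Fenius, not Zoron; it does not apply.
Duty = £127,620.30 × 0% = £0.00.
Line 2 (67.14, Zoron, 1,677 m², £29,213.34):
Base rate for 67.14 is 7.5%.
Origin Zoron is the FTA partner but 67.14 is not on the preference list; base rate stands.
Duty = £29,213.34 × 7.5% = £2,191.00.
Total = £0.00 + £2,191.00 = £2,191.00.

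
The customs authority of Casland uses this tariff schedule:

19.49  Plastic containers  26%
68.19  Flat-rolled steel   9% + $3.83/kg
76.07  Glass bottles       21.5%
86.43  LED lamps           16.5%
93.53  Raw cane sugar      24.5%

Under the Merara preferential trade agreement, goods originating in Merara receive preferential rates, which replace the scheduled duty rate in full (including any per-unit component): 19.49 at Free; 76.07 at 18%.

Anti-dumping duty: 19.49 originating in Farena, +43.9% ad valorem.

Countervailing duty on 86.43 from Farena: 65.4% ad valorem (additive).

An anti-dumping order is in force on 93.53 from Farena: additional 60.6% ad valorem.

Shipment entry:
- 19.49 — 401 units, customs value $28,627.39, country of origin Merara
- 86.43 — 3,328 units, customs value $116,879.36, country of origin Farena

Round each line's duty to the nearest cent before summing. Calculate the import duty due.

Line 1 (19.49, Merara, 401 units, $28,627.39):
Base rate for 19.49 is 26%.
Origin Merara qualifies under the Casland–Merara agreement and 19.49 is covered: preferential rate Free applies instead.
The additional-duty order on 19.49 targets Farena, not Merara; it does not apply.
Duty = $28,627.39 × 0% = $0.00.
Line 2 (86.43, Farena, 3,328 units, $116,879.36):
Base rate for 86.43 is 16.5%.
Additional duty on 86.43 from Farena: +65.4%. Applied ad valorem rate: 16.5% + 65.4% = 81.9%.
Duty = $116,879.36 × 81.9% = $95,724.20.
Total = $0.00 + $95,724.20 = $95,724.20.

$95,724.20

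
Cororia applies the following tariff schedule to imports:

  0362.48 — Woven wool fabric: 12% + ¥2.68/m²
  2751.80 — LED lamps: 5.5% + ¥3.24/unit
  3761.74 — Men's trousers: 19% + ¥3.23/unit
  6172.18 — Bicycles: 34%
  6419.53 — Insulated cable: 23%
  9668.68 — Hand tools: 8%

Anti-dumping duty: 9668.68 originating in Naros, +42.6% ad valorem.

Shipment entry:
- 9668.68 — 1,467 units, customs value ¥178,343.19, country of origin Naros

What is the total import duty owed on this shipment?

Line 1 (9668.68, Naros, 1,467 units, ¥178,343.19):
Base rate for 9668.68 is 8%.
Additional duty on 9668.68 from Naros: +42.6%. Applied ad valorem rate: 8% + 42.6% = 50.6%.
Duty = ¥178,343.19 × 50.6% = ¥90,241.65.

¥90,241.65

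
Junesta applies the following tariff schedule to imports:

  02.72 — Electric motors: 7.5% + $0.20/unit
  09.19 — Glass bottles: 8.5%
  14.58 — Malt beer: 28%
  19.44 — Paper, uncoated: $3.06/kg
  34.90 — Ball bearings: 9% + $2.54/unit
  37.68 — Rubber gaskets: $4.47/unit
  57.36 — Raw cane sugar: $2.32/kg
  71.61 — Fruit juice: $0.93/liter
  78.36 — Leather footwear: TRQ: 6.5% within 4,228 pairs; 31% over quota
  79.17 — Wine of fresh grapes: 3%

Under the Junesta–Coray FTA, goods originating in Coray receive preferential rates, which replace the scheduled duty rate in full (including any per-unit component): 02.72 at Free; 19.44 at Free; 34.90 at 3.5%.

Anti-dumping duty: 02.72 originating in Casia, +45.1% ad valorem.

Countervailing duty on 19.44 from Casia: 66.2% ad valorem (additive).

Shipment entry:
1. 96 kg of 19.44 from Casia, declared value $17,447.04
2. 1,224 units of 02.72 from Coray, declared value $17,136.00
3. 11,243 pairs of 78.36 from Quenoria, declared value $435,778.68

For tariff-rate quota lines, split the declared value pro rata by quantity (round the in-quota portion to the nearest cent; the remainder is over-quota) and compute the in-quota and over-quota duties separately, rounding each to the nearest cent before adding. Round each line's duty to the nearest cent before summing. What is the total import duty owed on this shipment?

Line 1 (19.44, Casia, 96 kg, $17,447.04):
Base rate for 19.44 is $3.06/kg.
19.44 has an FTA preferential rate, but origin Casia is not Coray; base rate stands.
Additional duty on 19.44 from Casia: +66.2% ad valorem. Applied ad valorem rate = 66.2%.
Duty = $17,447.04 × 66.2% + 96 × $3.06 = $11,843.70.
Line 2 (02.72, Coray, 1,224 units, $17,136.00):
Base rate for 02.72 is 7.5% + $0.20/unit.
Origin Coray qualifies under the Junesta–Coray agreement and 02.72 is covered: preferential rate Free applies instead.
The additional-duty order on 02.72 targets Casia, not Coray; it does not apply.
Duty = $17,136.00 × 0% = $0.00.
Line 3 (78.36, Quenoria, 11,243 pairs, $435,778.68):
Code 78.36 is under a tariff-rate quota (threshold 4,228 pairs). In-quota: 4,228 pairs at 6.5%; over-quota: 7,015 pairs at 31%.
Pro-rata value split: in-quota = $435,778.68 × 4,228/11,243 = $163,877.28; over-quota = $435,778.68 − $163,877.28 = $271,901.40.
In-quota duty = $163,877.28 × 6.5% = $10,652.02. Over-quota duty = $271,901.40 × 31% = $84,289.43.
Line duty = $10,652.02 + $84,289.43 = $94,941.45.
Total = $11,843.70 + $0.00 + $94,941.45 = $106,785.15.

$106,785.15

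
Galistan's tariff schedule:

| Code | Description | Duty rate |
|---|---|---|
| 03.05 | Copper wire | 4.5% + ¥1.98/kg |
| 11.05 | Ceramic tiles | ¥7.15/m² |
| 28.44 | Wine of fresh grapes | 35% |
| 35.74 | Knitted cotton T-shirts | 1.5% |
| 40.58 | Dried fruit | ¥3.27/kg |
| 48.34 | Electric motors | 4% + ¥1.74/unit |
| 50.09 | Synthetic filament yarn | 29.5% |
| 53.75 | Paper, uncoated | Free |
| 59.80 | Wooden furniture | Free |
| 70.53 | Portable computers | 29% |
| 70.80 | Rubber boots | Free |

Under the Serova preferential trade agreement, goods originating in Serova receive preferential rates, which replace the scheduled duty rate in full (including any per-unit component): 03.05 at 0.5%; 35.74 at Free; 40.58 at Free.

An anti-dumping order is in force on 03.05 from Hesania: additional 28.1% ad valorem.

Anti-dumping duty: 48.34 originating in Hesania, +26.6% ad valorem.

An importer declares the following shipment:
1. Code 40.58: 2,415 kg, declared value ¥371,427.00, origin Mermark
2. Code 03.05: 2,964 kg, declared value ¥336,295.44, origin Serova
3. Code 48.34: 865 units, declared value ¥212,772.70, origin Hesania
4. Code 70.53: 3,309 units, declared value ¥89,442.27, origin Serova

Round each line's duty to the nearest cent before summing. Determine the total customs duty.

¥102,130.34

Line 1 (40.58, Mermark, 2,415 kg, ¥371,427.00):
Base rate for 40.58 is ¥3.27/kg.
40.58 has an FTA preferential rate, but origin Mermark is not Serova; base rate stands.
Duty = 2,415 × ¥3.27 = ¥7,897.05.
Line 2 (03.05, Serova, 2,964 kg, ¥336,295.44):
Base rate for 03.05 is 4.5% + ¥1.98/kg.
Origin Serova qualifies under the Galistan–Serova agreement and 03.05 is covered: preferential rate 0.5% applies instead.
The additional-duty order on 03.05 targets Hesania, not Serova; it does not apply.
Duty = ¥336,295.44 × 0.5% = ¥1,681.48.
Line 3 (48.34, Hesania, 865 units, ¥212,772.70):
Base rate for 48.34 is 4% + ¥1.74/unit.
Additional duty on 48.34 from Hesania: +26.6%. Applied ad valorem rate: 4% + 26.6% = 30.6%.
Duty = ¥212,772.70 × 30.6% + 865 × ¥1.74 = ¥66,613.55.
Line 4 (70.53, Serova, 3,309 units, ¥89,442.27):
Base rate for 70.53 is 29%.
Origin Serova is the FTA partner but 70.53 is not on the preference list; base rate stands.
Duty = ¥89,442.27 × 29% = ¥25,938.26.
Total = ¥7,897.05 + ¥1,681.48 + ¥66,613.55 + ¥25,938.26 = ¥102,130.34.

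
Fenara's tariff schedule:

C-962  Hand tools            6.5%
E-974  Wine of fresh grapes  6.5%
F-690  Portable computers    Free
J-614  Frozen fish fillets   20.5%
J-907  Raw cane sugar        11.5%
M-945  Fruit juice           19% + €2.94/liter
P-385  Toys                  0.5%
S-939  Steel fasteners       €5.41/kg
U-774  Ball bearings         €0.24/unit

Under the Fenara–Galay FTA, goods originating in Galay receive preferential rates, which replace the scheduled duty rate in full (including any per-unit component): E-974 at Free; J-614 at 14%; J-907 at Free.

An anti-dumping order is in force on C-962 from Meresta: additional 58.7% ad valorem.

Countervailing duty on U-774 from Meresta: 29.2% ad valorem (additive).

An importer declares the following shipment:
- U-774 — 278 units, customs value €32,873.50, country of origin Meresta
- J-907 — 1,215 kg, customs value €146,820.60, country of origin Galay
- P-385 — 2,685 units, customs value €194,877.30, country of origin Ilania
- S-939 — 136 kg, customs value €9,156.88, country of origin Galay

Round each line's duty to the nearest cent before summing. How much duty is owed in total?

€11,375.93

Line 1 (U-774, Meresta, 278 units, €32,873.50):
Base rate for U-774 is €0.24/unit.
Additional duty on U-774 from Meresta: +29.2% ad valorem. Applied ad valorem rate = 29.2%.
Duty = €32,873.50 × 29.2% + 278 × €0.24 = €9,665.78.
Line 2 (J-907, Galay, 1,215 kg, €146,820.60):
Base rate for J-907 is 11.5%.
Origin Galay qualifies under the Fenara–Galay agreement and J-907 is covered: preferential rate Free applies instead.
Duty = €146,820.60 × 0% = €0.00.
Line 3 (P-385, Ilania, 2,685 units, €194,877.30):
Base rate for P-385 is 0.5%.
Duty = €194,877.30 × 0.5% = €974.39.
Line 4 (S-939, Galay, 136 kg, €9,156.88):
Base rate for S-939 is €5.41/kg.
Origin Galay is the FTA partner but S-939 is not on the preference list; base rate stands.
Duty = 136 × €5.41 = €735.76.
Total = €9,665.78 + €0.00 + €974.39 + €735.76 = €11,375.93.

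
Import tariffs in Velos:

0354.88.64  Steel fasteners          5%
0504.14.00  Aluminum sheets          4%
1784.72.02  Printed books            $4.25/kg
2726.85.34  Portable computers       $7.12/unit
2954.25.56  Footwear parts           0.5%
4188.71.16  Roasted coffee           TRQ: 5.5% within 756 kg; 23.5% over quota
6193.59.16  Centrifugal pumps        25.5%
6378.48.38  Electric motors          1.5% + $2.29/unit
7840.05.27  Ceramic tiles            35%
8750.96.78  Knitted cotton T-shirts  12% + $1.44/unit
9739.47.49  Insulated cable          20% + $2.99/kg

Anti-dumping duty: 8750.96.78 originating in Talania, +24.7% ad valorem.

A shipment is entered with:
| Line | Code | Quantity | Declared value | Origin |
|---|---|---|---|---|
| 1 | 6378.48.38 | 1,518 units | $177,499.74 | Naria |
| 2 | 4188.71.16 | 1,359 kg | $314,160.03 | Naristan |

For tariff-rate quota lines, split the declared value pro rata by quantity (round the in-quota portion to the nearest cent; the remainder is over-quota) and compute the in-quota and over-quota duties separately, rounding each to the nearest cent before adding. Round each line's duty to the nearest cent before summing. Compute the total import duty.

$48,508.71

Line 1 (6378.48.38, Naria, 1,518 units, $177,499.74):
Base rate for 6378.48.38 is 1.5% + $2.29/unit.
Duty = $177,499.74 × 1.5% + 1,518 × $2.29 = $6,138.72.
Line 2 (4188.71.16, Naristan, 1,359 kg, $314,160.03):
Code 4188.71.16 is under a tariff-rate quota (threshold 756 kg). In-quota: 756 kg at 5.5%; over-quota: 603 kg at 23.5%.
Pro-rata value split: in-quota = $314,160.03 × 756/1,359 = $174,764.52; over-quota = $314,160.03 − $174,764.52 = $139,395.51.
In-quota duty = $174,764.52 × 5.5% = $9,612.05. Over-quota duty = $139,395.51 × 23.5% = $32,757.94.
Line duty = $9,612.05 + $32,757.94 = $42,369.99.
Total = $6,138.72 + $42,369.99 = $48,508.71.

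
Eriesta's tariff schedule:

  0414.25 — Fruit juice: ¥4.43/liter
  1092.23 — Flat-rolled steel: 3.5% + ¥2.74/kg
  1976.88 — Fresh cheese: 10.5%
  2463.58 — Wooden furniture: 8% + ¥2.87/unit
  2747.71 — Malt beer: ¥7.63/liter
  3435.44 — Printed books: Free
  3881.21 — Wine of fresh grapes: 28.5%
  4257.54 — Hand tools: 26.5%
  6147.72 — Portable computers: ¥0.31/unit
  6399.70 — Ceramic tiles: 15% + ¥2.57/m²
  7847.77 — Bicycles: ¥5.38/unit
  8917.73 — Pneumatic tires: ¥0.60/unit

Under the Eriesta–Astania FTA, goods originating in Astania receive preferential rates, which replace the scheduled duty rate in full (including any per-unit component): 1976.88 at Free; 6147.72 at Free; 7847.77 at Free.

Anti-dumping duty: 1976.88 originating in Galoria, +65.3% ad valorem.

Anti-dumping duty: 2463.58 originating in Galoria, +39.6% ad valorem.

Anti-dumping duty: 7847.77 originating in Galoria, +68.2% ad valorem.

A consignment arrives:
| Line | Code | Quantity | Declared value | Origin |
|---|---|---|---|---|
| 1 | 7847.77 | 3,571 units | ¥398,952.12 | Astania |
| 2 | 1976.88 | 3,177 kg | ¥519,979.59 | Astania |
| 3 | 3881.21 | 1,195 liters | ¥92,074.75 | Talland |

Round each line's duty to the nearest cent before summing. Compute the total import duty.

¥26,241.30

Line 1 (7847.77, Astania, 3,571 units, ¥398,952.12):
Base rate for 7847.77 is ¥5.38/unit.
Origin Astania qualifies under the Eriesta–Astania agreement and 7847.77 is covered: preferential rate Free applies instead.
The additional-duty order on 7847.77 targets Galoria, not Astania; it does not apply.
Duty = ¥398,952.12 × 0% = ¥0.00.
Line 2 (1976.88, Astania, 3,177 kg, ¥519,979.59):
Base rate for 1976.88 is 10.5%.
Origin Astania qualifies under the Eriesta–Astania agreement and 1976.88 is covered: preferential rate Free applies instead.
The additional-duty order on 1976.88 targets Galoria, not Astania; it does not apply.
Duty = ¥519,979.59 × 0% = ¥0.00.
Line 3 (3881.21, Talland, 1,195 liters, ¥92,074.75):
Base rate for 3881.21 is 28.5%.
Duty = ¥92,074.75 × 28.5% = ¥26,241.30.
Total = ¥0.00 + ¥0.00 + ¥26,241.30 = ¥26,241.30.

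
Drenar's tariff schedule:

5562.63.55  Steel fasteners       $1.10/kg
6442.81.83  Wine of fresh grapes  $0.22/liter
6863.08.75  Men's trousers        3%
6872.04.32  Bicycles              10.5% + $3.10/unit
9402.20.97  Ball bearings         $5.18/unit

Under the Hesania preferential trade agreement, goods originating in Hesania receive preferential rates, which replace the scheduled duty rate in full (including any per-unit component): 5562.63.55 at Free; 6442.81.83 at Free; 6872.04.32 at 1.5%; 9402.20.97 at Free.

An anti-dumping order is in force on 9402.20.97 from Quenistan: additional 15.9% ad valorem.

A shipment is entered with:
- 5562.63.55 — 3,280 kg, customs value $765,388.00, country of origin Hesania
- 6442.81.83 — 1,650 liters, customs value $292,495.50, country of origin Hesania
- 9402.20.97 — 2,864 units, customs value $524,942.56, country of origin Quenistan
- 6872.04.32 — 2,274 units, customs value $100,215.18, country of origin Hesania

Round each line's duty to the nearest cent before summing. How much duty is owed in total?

Line 1 (5562.63.55, Hesania, 3,280 kg, $765,388.00):
Base rate for 5562.63.55 is $1.10/kg.
Origin Hesania qualifies under the Drenar–Hesania agreement and 5562.63.55 is covered: preferential rate Free applies instead.
Duty = $765,388.00 × 0% = $0.00.
Line 2 (6442.81.83, Hesania, 1,650 liters, $292,495.50):
Base rate for 6442.81.83 is $0.22/liter.
Origin Hesania qualifies under the Drenar–Hesania agreement and 6442.81.83 is covered: preferential rate Free applies instead.
Duty = $292,495.50 × 0% = $0.00.
Line 3 (9402.20.97, Quenistan, 2,864 units, $524,942.56):
Base rate for 9402.20.97 is $5.18/unit.
9402.20.97 has an FTA preferential rate, but origin Quenistan is not Hesania; base rate stands.
Additional duty on 9402.20.97 from Quenistan: +15.9% ad valorem. Applied ad valorem rate = 15.9%.
Duty = $524,942.56 × 15.9% + 2,864 × $5.18 = $98,301.39.
Line 4 (6872.04.32, Hesania, 2,274 units, $100,215.18):
Base rate for 6872.04.32 is 10.5% + $3.10/unit.
Origin Hesania qualifies under the Drenar–Hesania agreement and 6872.04.32 is covered: preferential rate 1.5% applies instead.
Duty = $100,215.18 × 1.5% = $1,503.23.
Total = $0.00 + $0.00 + $98,301.39 + $1,503.23 = $99,804.62.

$99,804.62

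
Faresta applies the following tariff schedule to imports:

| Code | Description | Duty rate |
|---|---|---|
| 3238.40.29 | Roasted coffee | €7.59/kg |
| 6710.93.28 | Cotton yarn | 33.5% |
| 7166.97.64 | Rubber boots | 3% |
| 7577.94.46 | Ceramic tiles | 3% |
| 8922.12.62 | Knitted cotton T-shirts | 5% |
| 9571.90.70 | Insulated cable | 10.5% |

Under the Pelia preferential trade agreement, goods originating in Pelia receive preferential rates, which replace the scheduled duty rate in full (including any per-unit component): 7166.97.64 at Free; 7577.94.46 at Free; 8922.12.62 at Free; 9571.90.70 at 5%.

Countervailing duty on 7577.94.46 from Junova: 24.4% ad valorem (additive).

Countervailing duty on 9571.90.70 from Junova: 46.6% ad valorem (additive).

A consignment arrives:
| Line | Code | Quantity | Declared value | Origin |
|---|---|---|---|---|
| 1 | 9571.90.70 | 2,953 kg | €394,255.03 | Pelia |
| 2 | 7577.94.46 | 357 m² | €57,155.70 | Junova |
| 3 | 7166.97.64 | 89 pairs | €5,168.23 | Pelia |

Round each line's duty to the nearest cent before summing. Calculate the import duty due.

€35,373.41

Line 1 (9571.90.70, Pelia, 2,953 kg, €394,255.03):
Base rate for 9571.90.70 is 10.5%.
Origin Pelia qualifies under the Faresta–Pelia agreement and 9571.90.70 is covered: preferential rate 5% applies instead.
The additional-duty order on 9571.90.70 targets Junova, not Pelia; it does not apply.
Duty = €394,255.03 × 5% = €19,712.75.
Line 2 (7577.94.46, Junova, 357 m², €57,155.70):
Base rate for 7577.94.46 is 3%.
7577.94.46 has an FTA preferential rate, but origin Junova is not Pelia; base rate stands.
Additional duty on 7577.94.46 from Junova: +24.4%. Applied ad valorem rate: 3% + 24.4% = 27.4%.
Duty = €57,155.70 × 27.4% = €15,660.66.
Line 3 (7166.97.64, Pelia, 89 pairs, €5,168.23):
Base rate for 7166.97.64 is 3%.
Origin Pelia qualifies under the Faresta–Pelia agreement and 7166.97.64 is covered: preferential rate Free applies instead.
Duty = €5,168.23 × 0% = €0.00.
Total = €19,712.75 + €15,660.66 + €0.00 = €35,373.41.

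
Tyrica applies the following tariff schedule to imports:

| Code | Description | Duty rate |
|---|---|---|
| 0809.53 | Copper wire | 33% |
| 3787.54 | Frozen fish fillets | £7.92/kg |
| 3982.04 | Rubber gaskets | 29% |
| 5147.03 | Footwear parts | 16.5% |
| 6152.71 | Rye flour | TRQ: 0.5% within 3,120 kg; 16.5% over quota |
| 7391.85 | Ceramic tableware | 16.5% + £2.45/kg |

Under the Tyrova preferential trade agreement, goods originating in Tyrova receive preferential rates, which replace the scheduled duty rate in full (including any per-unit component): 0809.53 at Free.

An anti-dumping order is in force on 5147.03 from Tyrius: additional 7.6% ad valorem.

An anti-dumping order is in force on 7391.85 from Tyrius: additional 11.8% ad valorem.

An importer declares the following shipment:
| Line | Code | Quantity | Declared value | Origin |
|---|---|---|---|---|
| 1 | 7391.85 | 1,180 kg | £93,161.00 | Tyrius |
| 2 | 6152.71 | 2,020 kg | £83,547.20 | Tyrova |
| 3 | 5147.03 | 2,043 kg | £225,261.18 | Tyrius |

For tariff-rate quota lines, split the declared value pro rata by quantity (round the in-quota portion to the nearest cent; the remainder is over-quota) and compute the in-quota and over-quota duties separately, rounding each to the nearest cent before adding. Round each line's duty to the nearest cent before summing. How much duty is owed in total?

Line 1 (7391.85, Tyrius, 1,180 kg, £93,161.00):
Base rate for 7391.85 is 16.5% + £2.45/kg.
Additional duty on 7391.85 from Tyrius: +11.8%. Applied ad valorem rate: 16.5% + 11.8% = 28.3%.
Duty = £93,161.00 × 28.3% + 1,180 × £2.45 = £29,255.56.
Line 2 (6152.71, Tyrova, 2,020 kg, £83,547.20):
Code 6152.71 is under a tariff-rate quota (threshold 3,120 kg). Quantity 2,020 kg is within the quota, so the in-quota rate 0.5% applies to the full value.
Duty = £83,547.20 × 0.5% = £417.74.
Line 3 (5147.03, Tyrius, 2,043 kg, £225,261.18):
Base rate for 5147.03 is 16.5%.
Additional duty on 5147.03 from Tyrius: +7.6%. Applied ad valorem rate: 16.5% + 7.6% = 24.1%.
Duty = £225,261.18 × 24.1% = £54,287.94.
Total = £29,255.56 + £417.74 + £54,287.94 = £83,961.24.

£83,961.24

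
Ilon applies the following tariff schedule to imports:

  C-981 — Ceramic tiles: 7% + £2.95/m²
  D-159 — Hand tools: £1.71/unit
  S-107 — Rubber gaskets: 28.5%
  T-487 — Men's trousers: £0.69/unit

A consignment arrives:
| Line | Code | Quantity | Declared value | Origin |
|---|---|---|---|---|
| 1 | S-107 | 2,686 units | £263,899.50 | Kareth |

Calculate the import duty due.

Line 1 (S-107, Kareth, 2,686 units, £263,899.50):
Base rate for S-107 is 28.5%.
Duty = £263,899.50 × 28.5% = £75,211.36.

£75,211.36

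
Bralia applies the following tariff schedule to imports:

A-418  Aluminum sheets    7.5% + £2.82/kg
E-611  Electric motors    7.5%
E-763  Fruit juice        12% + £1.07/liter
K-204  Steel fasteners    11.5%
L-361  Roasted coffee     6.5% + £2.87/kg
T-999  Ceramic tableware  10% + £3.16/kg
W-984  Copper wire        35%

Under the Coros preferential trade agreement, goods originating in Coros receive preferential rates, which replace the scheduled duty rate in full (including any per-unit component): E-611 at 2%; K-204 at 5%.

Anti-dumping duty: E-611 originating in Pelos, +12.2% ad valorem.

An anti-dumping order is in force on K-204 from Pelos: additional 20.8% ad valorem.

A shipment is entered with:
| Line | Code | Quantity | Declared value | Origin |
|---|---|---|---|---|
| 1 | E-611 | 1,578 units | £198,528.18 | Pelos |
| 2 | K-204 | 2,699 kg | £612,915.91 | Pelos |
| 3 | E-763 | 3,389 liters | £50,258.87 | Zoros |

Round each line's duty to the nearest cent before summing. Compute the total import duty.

Line 1 (E-611, Pelos, 1,578 units, £198,528.18):
Base rate for E-611 is 7.5%.
E-611 has an FTA preferential rate, but origin Pelos is not Coros; base rate stands.
Additional duty on E-611 from Pelos: +12.2%. Applied ad valorem rate: 7.5% + 12.2% = 19.7%.
Duty = £198,528.18 × 19.7% = £39,110.05.
Line 2 (K-204, Pelos, 2,699 kg, £612,915.91):
Base rate for K-204 is 11.5%.
K-204 has an FTA preferential rate, but origin Pelos is not Coros; base rate stands.
Additional duty on K-204 from Pelos: +20.8%. Applied ad valorem rate: 11.5% + 20.8% = 32.3%.
Duty = £612,915.91 × 32.3% = £197,971.84.
Line 3 (E-763, Zoros, 3,389 liters, £50,258.87):
Base rate for E-763 is 12% + £1.07/liter.
Duty = £50,258.87 × 12% + 3,389 × £1.07 = £9,657.29.
Total = £39,110.05 + £197,971.84 + £9,657.29 = £246,739.18.

£246,739.18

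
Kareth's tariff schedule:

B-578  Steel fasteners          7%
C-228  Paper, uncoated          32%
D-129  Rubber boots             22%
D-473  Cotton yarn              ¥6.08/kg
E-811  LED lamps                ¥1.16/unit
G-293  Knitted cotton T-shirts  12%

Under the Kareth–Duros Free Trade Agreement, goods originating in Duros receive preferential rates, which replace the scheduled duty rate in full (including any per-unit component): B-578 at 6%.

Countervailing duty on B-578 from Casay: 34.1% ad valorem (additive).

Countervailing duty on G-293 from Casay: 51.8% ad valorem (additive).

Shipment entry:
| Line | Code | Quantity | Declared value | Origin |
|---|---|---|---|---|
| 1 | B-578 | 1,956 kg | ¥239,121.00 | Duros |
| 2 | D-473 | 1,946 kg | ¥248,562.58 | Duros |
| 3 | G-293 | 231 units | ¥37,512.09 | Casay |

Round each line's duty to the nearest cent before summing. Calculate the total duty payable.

¥50,111.65

Line 1 (B-578, Duros, 1,956 kg, ¥239,121.00):
Base rate for B-578 is 7%.
Origin Duros qualifies under the Kareth–Duros agreement and B-578 is covered: preferential rate 6% applies instead.
The additional-duty order on B-578 targets Casay, not Duros; it does not apply.
Duty = ¥239,121.00 × 6% = ¥14,347.26.
Line 2 (D-473, Duros, 1,946 kg, ¥248,562.58):
Base rate for D-473 is ¥6.08/kg.
Origin Duros is the FTA partner but D-473 is not on the preference list; base rate stands.
Duty = 1,946 × ¥6.08 = ¥11,831.68.
Line 3 (G-293, Casay, 231 units, ¥37,512.09):
Base rate for G-293 is 12%.
Additional duty on G-293 from Casay: +51.8%. Applied ad valorem rate: 12% + 51.8% = 63.8%.
Duty = ¥37,512.09 × 63.8% = ¥23,932.71.
Total = ¥14,347.26 + ¥11,831.68 + ¥23,932.71 = ¥50,111.65.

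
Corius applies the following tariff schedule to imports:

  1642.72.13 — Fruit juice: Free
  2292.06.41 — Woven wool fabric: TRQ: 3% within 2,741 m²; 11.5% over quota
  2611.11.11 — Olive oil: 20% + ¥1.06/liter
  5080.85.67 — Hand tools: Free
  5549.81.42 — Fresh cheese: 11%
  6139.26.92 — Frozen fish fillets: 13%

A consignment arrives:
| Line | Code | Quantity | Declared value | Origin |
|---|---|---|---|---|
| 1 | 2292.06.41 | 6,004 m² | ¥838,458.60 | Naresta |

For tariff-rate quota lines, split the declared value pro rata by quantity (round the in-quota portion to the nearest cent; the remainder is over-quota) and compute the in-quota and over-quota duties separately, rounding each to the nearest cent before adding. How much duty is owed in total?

¥63,886.38

Line 1 (2292.06.41, Naresta, 6,004 m², ¥838,458.60):
Code 2292.06.41 is under a tariff-rate quota (threshold 2,741 m²). In-quota: 2,741 m² at 3%; over-quota: 3,263 m² at 11.5%.
Pro-rata value split: in-quota = ¥838,458.60 × 2,741/6,004 = ¥382,780.65; over-quota = ¥838,458.60 − ¥382,780.65 = ¥455,677.95.
In-quota duty = ¥382,780.65 × 3% = ¥11,483.42. Over-quota duty = ¥455,677.95 × 11.5% = ¥52,402.96.
Line duty = ¥11,483.42 + ¥52,402.96 = ¥63,886.38.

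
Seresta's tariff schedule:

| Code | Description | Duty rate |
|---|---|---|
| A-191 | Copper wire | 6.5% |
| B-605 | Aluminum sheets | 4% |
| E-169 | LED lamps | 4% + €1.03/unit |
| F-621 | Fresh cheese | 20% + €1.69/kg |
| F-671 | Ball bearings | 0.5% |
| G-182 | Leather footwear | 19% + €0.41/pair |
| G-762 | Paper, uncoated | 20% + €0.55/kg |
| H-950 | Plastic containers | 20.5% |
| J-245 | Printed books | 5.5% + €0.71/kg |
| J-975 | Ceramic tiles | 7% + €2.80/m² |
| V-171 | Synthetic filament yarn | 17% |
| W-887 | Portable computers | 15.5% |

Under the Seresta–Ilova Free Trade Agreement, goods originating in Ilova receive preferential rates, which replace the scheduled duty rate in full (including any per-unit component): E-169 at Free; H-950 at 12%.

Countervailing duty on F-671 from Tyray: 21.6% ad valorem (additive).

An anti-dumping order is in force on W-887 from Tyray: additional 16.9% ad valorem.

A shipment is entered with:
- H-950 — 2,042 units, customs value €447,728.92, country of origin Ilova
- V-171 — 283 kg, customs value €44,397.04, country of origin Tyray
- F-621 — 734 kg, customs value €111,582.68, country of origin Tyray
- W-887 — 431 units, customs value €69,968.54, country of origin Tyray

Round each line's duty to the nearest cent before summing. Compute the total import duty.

€107,501.78

Line 1 (H-950, Ilova, 2,042 units, €447,728.92):
Base rate for H-950 is 20.5%.
Origin Ilova qualifies under the Seresta–Ilova agreement and H-950 is covered: preferential rate 12% applies instead.
Duty = €447,728.92 × 12% = €53,727.47.
Line 2 (V-171, Tyray, 283 kg, €44,397.04):
Base rate for V-171 is 17%.
Duty = €44,397.04 × 17% = €7,547.50.
Line 3 (F-621, Tyray, 734 kg, €111,582.68):
Base rate for F-621 is 20% + €1.69/kg.
Duty = €111,582.68 × 20% + 734 × €1.69 = €23,557.00.
Line 4 (W-887, Tyray, 431 units, €69,968.54):
Base rate for W-887 is 15.5%.
Additional duty on W-887 from Tyray: +16.9%. Applied ad valorem rate: 15.5% + 16.9% = 32.4%.
Duty = €69,968.54 × 32.4% = €22,669.81.
Total = €53,727.47 + €7,547.50 + €23,557.00 + €22,669.81 = €107,501.78.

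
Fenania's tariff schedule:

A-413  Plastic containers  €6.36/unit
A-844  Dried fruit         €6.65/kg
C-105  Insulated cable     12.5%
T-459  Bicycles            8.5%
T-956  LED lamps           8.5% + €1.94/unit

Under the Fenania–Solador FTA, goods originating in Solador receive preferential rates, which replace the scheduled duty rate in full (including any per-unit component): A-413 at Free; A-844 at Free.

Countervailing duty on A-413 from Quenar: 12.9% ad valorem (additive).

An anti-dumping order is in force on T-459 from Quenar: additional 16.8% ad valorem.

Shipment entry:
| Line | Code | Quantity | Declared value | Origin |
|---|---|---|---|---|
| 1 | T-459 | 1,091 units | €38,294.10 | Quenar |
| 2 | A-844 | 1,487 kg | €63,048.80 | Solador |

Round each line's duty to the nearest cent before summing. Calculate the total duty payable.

€9,688.41

Line 1 (T-459, Quenar, 1,091 units, €38,294.10):
Base rate for T-459 is 8.5%.
Additional duty on T-459 from Quenar: +16.8%. Applied ad valorem rate: 8.5% + 16.8% = 25.3%.
Duty = €38,294.10 × 25.3% = €9,688.41.
Line 2 (A-844, Solador, 1,487 kg, €63,048.80):
Base rate for A-844 is €6.65/kg.
Origin Solador qualifies under the Fenania–Solador agreement and A-844 is covered: preferential rate Free applies instead.
Duty = €63,048.80 × 0% = €0.00.
Total = €9,688.41 + €0.00 = €9,688.41.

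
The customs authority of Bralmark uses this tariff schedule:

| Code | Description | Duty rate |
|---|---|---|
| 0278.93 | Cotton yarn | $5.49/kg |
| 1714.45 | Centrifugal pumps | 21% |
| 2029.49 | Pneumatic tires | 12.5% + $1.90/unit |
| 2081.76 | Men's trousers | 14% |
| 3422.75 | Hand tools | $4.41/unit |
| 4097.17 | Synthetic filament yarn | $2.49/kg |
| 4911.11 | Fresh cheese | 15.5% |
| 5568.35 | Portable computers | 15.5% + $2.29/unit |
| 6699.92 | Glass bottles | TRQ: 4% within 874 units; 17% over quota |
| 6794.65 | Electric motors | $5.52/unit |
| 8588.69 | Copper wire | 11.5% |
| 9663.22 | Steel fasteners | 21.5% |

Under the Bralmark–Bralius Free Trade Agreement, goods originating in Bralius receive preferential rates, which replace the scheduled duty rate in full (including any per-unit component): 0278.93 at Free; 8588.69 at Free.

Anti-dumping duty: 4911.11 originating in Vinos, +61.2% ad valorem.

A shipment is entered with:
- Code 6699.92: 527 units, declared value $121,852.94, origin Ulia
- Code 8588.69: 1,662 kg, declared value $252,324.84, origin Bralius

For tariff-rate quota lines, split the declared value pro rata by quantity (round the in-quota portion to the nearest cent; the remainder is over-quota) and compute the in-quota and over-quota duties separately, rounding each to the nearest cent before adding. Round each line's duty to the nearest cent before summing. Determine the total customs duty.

Line 1 (6699.92, Ulia, 527 units, $121,852.94):
Code 6699.92 is under a tariff-rate quota (threshold 874 units). Quantity 527 units is within the quota, so the in-quota rate 4% applies to the full value.
Duty = $121,852.94 × 4% = $4,874.12.
Line 2 (8588.69, Bralius, 1,662 kg, $252,324.84):
Base rate for 8588.69 is 11.5%.
Origin Bralius qualifies under the Bralmark–Bralius agreement and 8588.69 is covered: preferential rate Free applies instead.
Duty = $252,324.84 × 0% = $0.00.
Total = $4,874.12 + $0.00 = $4,874.12.

$4,874.12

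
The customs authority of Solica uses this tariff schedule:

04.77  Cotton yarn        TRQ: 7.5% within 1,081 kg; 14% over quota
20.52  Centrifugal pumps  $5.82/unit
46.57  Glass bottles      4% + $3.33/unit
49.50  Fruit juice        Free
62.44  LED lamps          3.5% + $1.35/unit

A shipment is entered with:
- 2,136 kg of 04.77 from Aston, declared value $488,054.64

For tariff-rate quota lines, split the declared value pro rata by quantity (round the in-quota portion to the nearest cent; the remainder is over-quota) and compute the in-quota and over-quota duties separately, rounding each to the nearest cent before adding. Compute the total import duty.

Line 1 (04.77, Aston, 2,136 kg, $488,054.64):
Code 04.77 is under a tariff-rate quota (threshold 1,081 kg). In-quota: 1,081 kg at 7.5%; over-quota: 1,055 kg at 14%.
Pro-rata value split: in-quota = $488,054.64 × 1,081/2,136 = $246,997.69; over-quota = $488,054.64 − $246,997.69 = $241,056.95.
In-quota duty = $246,997.69 × 7.5% = $18,524.83. Over-quota duty = $241,056.95 × 14% = $33,747.97.
Line duty = $18,524.83 + $33,747.97 = $52,272.80.

$52,272.80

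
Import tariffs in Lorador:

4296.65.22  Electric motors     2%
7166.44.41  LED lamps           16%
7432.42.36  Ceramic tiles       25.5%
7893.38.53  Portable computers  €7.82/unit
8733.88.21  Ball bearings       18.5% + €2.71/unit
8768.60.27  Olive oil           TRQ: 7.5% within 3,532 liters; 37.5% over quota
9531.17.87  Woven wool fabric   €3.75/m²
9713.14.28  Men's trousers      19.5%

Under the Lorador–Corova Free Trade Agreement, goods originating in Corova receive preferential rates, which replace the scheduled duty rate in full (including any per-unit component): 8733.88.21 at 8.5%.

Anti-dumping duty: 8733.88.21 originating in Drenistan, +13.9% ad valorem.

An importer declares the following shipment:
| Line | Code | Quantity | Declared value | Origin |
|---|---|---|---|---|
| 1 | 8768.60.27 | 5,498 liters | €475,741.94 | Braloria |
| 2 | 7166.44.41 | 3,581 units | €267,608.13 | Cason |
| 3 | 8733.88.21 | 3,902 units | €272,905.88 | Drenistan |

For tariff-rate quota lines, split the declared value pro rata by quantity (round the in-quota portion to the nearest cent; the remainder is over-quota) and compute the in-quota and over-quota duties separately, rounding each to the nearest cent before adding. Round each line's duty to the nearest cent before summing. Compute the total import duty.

€228,529.27

Line 1 (8768.60.27, Braloria, 5,498 liters, €475,741.94):
Code 8768.60.27 is under a tariff-rate quota (threshold 3,532 liters). In-quota: 3,532 liters at 7.5%; over-quota: 1,966 liters at 37.5%.
Pro-rata value split: in-quota = €475,741.94 × 3,532/5,498 = €305,623.96; over-quota = €475,741.94 − €305,623.96 = €170,117.98.
In-quota duty = €305,623.96 × 7.5% = €22,921.80. Over-quota duty = €170,117.98 × 37.5% = €63,794.24.
Line duty = €22,921.80 + €63,794.24 = €86,716.04.
Line 2 (7166.44.41, Cason, 3,581 units, €267,608.13):
Base rate for 7166.44.41 is 16%.
Duty = €267,608.13 × 16% = €42,817.30.
Line 3 (8733.88.21, Drenistan, 3,902 units, €272,905.88):
Base rate for 8733.88.21 is 18.5% + €2.71/unit.
8733.88.21 has an FTA preferential rate, but origin Drenistan is not Corova; base rate stands.
Additional duty on 8733.88.21 from Drenistan: +13.9%. Applied ad valorem rate: 18.5% + 13.9% = 32.4%.
Duty = €272,905.88 × 32.4% + 3,902 × €2.71 = €98,995.93.
Total = €86,716.04 + €42,817.30 + €98,995.93 = €228,529.27.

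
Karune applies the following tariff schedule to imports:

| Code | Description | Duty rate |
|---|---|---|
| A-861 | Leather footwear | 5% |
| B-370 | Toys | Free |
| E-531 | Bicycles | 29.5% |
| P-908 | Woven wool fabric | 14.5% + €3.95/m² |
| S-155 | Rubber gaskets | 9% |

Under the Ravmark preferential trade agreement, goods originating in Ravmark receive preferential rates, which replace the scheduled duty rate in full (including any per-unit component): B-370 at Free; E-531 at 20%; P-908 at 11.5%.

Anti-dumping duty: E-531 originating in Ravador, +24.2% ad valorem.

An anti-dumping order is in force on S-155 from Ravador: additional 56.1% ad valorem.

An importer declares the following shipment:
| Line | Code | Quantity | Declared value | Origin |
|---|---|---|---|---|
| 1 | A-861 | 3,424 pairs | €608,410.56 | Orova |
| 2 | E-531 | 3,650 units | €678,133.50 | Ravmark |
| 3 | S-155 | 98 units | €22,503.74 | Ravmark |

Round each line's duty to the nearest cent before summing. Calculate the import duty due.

Line 1 (A-861, Orova, 3,424 pairs, €608,410.56):
Base rate for A-861 is 5%.
Duty = €608,410.56 × 5% = €30,420.53.
Line 2 (E-531, Ravmark, 3,650 units, €678,133.50):
Base rate for E-531 is 29.5%.
Origin Ravmark qualifies under the Karune–Ravmark agreement and E-531 is covered: preferential rate 20% applies instead.
The additional-duty order on E-531 targets Ravador, not Ravmark; it does not apply.
Duty = €678,133.50 × 20% = €135,626.70.
Line 3 (S-155, Ravmark, 98 units, €22,503.74):
Base rate for S-155 is 9%.
Origin Ravmark is the FTA partner but S-155 is not on the preference list; base rate stands.
The additional-duty order on S-155 targets Ravador, not Ravmark; it does not apply.
Duty = €22,503.74 × 9% = €2,025.34.
Total = €30,420.53 + €135,626.70 + €2,025.34 = €168,072.57.

€168,072.57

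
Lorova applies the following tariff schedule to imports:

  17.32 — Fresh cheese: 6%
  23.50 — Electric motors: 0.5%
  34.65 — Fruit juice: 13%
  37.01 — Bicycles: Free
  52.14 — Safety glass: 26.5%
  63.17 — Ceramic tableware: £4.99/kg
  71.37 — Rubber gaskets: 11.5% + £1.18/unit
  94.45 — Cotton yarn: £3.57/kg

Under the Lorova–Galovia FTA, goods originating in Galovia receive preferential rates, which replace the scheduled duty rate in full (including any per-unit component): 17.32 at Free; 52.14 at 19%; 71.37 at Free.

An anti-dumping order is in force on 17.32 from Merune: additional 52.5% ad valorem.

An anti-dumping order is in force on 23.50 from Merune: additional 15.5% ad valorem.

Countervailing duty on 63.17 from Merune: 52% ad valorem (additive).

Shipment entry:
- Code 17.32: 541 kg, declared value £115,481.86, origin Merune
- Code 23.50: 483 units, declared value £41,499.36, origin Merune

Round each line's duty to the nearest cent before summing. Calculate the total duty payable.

Line 1 (17.32, Merune, 541 kg, £115,481.86):
Base rate for 17.32 is 6%.
17.32 has an FTA preferential rate, but origin Merune is not Galovia; base rate stands.
Additional duty on 17.32 from Merune: +52.5%. Applied ad valorem rate: 6% + 52.5% = 58.5%.
Duty = £115,481.86 × 58.5% = £67,556.89.
Line 2 (23.50, Merune, 483 units, £41,499.36):
Base rate for 23.50 is 0.5%.
Additional duty on 23.50 from Merune: +15.5%. Applied ad valorem rate: 0.5% + 15.5% = 16%.
Duty = £41,499.36 × 16% = £6,639.90.
Total = £67,556.89 + £6,639.90 = £74,196.79.

£74,196.79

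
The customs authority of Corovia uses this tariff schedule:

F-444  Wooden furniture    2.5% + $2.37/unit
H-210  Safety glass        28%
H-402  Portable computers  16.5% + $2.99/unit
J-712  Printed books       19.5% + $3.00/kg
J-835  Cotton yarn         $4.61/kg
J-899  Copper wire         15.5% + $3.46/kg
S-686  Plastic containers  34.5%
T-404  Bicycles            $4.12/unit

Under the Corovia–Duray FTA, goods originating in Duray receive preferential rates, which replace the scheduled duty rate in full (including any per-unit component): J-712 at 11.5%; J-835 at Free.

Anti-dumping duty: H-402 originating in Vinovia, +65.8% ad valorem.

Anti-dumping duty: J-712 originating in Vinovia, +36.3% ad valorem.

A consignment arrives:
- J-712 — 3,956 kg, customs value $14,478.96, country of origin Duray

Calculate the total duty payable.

Line 1 (J-712, Duray, 3,956 kg, $14,478.96):
Base rate for J-712 is 19.5% + $3.00/kg.
Origin Duray qualifies under the Corovia–Duray agreement and J-712 is covered: preferential rate 11.5% applies instead.
The additional-duty order on J-712 targets Vinovia, not Duray; it does not apply.
Duty = $14,478.96 × 11.5% = $1,665.08.

$1,665.08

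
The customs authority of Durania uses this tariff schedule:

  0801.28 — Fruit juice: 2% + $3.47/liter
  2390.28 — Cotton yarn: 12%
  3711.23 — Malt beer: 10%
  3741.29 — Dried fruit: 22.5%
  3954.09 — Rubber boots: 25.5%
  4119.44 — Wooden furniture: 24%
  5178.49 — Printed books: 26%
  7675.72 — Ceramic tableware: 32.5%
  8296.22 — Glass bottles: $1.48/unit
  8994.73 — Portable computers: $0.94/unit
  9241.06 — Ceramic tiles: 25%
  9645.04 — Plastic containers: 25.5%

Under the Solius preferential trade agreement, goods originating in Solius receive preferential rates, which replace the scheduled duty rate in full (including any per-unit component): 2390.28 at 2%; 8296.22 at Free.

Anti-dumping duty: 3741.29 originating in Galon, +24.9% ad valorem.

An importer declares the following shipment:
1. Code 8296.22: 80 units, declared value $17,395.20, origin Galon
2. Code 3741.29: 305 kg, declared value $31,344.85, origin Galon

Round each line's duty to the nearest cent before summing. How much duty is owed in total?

Line 1 (8296.22, Galon, 80 units, $17,395.20):
Base rate for 8296.22 is $1.48/unit.
8296.22 has an FTA preferential rate, but origin Galon is not Solius; base rate stands.
Duty = 80 × $1.48 = $118.40.
Line 2 (3741.29, Galon, 305 kg, $31,344.85):
Base rate for 3741.29 is 22.5%.
Additional duty on 3741.29 from Galon: +24.9%. Applied ad valorem rate: 22.5% + 24.9% = 47.4%.
Duty = $31,344.85 × 47.4% = $14,857.46.
Total = $118.40 + $14,857.46 = $14,975.86.

$14,975.86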